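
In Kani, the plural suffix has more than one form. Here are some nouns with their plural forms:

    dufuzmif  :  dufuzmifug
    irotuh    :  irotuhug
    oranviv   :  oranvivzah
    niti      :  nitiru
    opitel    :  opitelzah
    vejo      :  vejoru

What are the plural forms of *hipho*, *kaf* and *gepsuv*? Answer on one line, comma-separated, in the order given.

The suffix is conditioned by the final sound: -ug when the stem ends in a voiceless consonant (*dufuzmif*, *irotuh*); -zah when the stem ends in a voiced consonant (*oranviv*, *opitel*); -ru when the stem ends in a vowel (*niti*, *vejo*).
*hipho*: final sound = /o/, a vowel → -ru → *hiphoru*.
*kaf* — final sound /f/ (a voiceless consonant) → -ug → *kafug*.
*gepsuv*: final sound = /v/, a voiced consonant → -zah → *gepsuvzah*.

hiphoru, kafug, gepsuvzah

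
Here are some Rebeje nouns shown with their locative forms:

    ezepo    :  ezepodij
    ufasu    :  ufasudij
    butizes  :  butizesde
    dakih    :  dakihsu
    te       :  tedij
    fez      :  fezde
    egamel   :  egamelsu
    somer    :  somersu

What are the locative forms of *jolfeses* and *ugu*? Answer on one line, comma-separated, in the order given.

The suffix is conditioned by the final sound: -de when the stem ends in a sibilant (*butizes*, *fez*); -su when the stem ends in a non-sibilant consonant (*dakih*, *egamel*, *somer*); -dij when the stem ends in a vowel (*ezepo*, *ufasu*, *te*).
Since the final sound of *jolfeses* is /s/ (a sibilant), it takes -de, giving *jolfesesde*.
*ugu*: final sound = /u/, a vowel → -dij → *ugudij*.

jolfesesde, ugudij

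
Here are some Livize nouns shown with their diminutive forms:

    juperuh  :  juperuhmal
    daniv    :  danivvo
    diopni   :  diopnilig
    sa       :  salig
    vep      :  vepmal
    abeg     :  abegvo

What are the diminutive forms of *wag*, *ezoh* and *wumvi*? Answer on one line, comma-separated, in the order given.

wagvo, ezohmal, wumvilig

The suffix is conditioned by the final sound: -mal when the stem ends in a voiceless consonant (*juperuh*, *vep*); -vo when the stem ends in a voiced consonant (*daniv*, *abeg*); -lig when the stem ends in a vowel (*diopni*, *sa*).
The final sound of *wag* is /g/, which is a voiced consonant, so the suffix is -vo, giving *wagvo*.
*ezoh* — final sound /h/ (a voiceless consonant) → -mal → *ezohmal*.
Since the final sound of *wumvi* is /i/ (a vowel), it takes -lig, giving *wumvilig*.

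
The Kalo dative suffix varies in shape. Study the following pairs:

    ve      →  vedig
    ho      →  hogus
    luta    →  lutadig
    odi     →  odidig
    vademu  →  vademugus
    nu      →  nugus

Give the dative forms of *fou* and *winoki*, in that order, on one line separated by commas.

The suffix is conditioned by the last vowel: -gus when the last vowel of the stem is a rounded vowel (*ho*, *vademu*, *nu*); -dig when the last vowel of the stem is an unrounded vowel (*ve*, *luta*, *odi*).
*fou* — last vowel /u/ (a rounded vowel) → -gus → *fougus*.
Since the last vowel of *winoki* is /i/ (an unrounded vowel), it takes -dig, giving *winokidig*.

fougus, winokidig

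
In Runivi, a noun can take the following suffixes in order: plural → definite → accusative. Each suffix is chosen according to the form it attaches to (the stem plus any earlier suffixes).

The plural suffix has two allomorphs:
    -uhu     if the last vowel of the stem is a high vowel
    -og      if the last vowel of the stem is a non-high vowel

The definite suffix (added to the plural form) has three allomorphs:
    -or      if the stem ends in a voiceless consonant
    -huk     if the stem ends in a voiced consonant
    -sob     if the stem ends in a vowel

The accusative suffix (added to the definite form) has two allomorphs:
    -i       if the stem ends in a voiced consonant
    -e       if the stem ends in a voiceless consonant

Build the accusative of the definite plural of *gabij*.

gabijuhusobi

Since the last vowel of *gabij* is /i/ (a high vowel), it takes -uhu, giving *gabijuhu*.
The plural form *gabijuhu* — final sound /u/ (a vowel) → -sob → *gabijuhusob*.
The definite form *gabijuhusob* — final consonant /b/ (voiced) → -i → *gabijuhusobi*.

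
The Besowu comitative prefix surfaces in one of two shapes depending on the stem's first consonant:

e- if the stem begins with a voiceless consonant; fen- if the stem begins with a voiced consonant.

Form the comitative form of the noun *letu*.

fenletu

*letu*: first consonant = /l/, voiced → fen- → *fenletu*.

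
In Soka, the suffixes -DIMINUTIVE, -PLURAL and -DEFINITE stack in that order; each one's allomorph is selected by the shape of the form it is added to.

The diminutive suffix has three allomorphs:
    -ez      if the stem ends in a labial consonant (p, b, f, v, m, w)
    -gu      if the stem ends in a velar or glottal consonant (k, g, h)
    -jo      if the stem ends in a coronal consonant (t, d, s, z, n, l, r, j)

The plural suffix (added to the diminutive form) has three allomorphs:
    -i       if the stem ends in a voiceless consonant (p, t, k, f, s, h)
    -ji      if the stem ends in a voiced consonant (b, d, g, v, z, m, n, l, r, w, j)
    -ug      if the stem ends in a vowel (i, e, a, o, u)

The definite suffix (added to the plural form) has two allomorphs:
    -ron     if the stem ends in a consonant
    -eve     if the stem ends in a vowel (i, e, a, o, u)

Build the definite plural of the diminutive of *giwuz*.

The final consonant of *giwuz* is /z/, which is coronal, so the diminutive suffix is -jo, giving *giwuzjo*.
The diminutive form *giwuzjo*: final sound = /o/, a vowel → -ug → *giwuzjoug*.
The plural form *giwuzjoug*: final sound = /g/, a consonant → -ron → *giwuzjougron*.

giwuzjougron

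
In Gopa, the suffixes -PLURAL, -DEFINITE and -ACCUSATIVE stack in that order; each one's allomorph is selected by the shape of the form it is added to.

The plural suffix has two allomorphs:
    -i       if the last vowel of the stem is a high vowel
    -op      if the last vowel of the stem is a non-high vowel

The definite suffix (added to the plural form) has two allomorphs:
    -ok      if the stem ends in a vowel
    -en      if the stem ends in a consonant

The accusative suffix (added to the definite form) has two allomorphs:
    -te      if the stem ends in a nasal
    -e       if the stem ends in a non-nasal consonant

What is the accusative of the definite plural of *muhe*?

muheopente

*muhe*: last vowel = /e/, a non-high vowel → -op → *muheop*.
The plural form *muheop*: final sound = /p/, a consonant → -en → *muheopen*.
The final consonant of the definite form *muheopen* is /n/, which is a nasal, so the accusative suffix is -te, giving *muheopente*.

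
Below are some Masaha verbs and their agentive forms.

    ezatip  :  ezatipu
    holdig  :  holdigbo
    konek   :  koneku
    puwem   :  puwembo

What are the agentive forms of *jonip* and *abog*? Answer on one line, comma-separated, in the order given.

jonipu, abogbo

The pattern is voicing of the final consonant: -u when the stem ends in a voiceless consonant (*ezatip*, *konek*); -bo when the stem ends in a voiced consonant (*holdig*, *puwem*).
Since the final consonant of *jonip* is /p/ (voiceless), it takes -u, giving *jonipu*.
*abog*: final consonant = /g/, voiced → -bo → *abogbo*.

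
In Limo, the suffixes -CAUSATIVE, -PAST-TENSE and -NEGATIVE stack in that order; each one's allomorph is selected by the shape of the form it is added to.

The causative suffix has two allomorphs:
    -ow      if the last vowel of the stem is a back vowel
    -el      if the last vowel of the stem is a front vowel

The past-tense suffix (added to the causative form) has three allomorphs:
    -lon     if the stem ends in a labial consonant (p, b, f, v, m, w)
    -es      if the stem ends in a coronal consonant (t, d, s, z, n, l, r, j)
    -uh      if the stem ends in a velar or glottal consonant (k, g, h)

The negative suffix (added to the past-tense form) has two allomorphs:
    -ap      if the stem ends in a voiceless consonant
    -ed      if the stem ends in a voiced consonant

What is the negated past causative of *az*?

The last vowel of *az* is /a/, which is a back vowel, so the causative suffix is -ow, giving *azow*.
The causative form *azow*: final consonant = /w/, labial → -lon → *azowlon*.
The past-tense form *azowlon* — final consonant /n/ (voiced) → -ed → *azowloned*.

azowloned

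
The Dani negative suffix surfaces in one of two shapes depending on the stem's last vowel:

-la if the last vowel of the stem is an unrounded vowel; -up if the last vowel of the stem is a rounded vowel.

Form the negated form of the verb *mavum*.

mavumup

*mavum*: last vowel = /u/, a rounded vowel → -up → *mavumup*.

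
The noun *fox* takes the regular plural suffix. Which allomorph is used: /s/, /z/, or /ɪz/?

/ɪz/

The stem *fox* ends in a sibilant (/s, z, ʃ, ʒ, tʃ, dʒ/).
The plural suffix surfaces as /ɪz/ after sibilants, /s/ after other voiceless consonants, and /z/ after other voiced sounds.
So the plural -s on *fox* is pronounced /ɪz/.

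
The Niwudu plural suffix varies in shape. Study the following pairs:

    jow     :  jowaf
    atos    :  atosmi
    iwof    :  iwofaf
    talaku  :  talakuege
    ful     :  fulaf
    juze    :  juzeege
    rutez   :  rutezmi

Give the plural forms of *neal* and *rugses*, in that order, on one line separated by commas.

nealaf, rugsesmi

The pattern is sibilance of the final sound: -mi when the stem ends in a sibilant (*atos*, *rutez*); -af when the stem ends in a non-sibilant consonant (*jow*, *iwof*, *ful*); -ege when the stem ends in a vowel (*talaku*, *juze*).
*neal* — final sound /l/ (a non-sibilant consonant) → -af → *nealaf*.
*rugses* — final sound /s/ (a sibilant) → -mi → *rugsesmi*.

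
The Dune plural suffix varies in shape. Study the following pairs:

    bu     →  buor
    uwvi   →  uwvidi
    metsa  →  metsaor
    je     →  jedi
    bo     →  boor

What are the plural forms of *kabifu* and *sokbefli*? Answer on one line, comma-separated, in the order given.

kabifuor, sokbeflidi

The alternation tracks the last vowel of the stem — -di when the last vowel of the stem is a front vowel (*uwvi*, *je*); -or when the last vowel of the stem is a back vowel (*bu*, *metsa*, *bo*).
Since the last vowel of *kabifu* is /u/ (a back vowel), it takes -or, giving *kabifuor*.
Since the last vowel of *sokbefli* is /i/ (a front vowel), it takes -di, giving *sokbeflidi*.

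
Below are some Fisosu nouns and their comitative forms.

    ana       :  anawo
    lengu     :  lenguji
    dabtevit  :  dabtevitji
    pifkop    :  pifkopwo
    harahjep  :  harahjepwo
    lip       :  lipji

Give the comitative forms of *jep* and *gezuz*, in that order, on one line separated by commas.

jepwo, gezuzji

The suffix is conditioned by the last vowel: -ji when the last vowel of the stem is a high vowel (*lengu*, *dabtevit*, *lip*); -wo when the last vowel of the stem is a non-high vowel (*ana*, *pifkop*, *harahjep*).
*jep*: last vowel = /e/, a non-high vowel → -wo → *jepwo*.
*gezuz*: last vowel = /u/, a high vowel → -ji → *gezuzji*.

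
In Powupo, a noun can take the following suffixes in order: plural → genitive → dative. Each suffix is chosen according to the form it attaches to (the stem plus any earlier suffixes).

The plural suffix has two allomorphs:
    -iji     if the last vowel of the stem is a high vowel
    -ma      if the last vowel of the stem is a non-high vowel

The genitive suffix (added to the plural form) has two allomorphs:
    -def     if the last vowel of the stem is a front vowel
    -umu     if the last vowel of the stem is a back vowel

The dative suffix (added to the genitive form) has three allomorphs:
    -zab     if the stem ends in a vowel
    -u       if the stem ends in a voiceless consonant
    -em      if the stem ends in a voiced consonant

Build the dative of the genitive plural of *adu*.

aduijidefu

The last vowel of *adu* is /u/, which is a high vowel, so the plural suffix is -iji, giving *aduiji*.
The last vowel of the plural form *aduiji* is /i/, which is a front vowel, so the genitive suffix is -def, giving *aduijidef*.
The genitive form *aduijidef*: final sound = /f/, a voiceless consonant → -u → *aduijidefu*.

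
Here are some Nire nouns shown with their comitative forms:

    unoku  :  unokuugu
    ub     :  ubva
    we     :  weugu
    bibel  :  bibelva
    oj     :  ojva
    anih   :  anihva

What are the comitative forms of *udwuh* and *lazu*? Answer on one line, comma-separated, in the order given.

udwuhva, lazuugu

Looking at the final sound of each stem: -va when the stem ends in a consonant (*ub*, *bibel*, *oj*, *anih*); -ugu when the stem ends in a vowel (*unoku*, *we*).
*udwuh* — final sound /h/ (a consonant) → -va → *udwuhva*.
*lazu*: final sound = /u/, a vowel → -ugu → *lazuugu*.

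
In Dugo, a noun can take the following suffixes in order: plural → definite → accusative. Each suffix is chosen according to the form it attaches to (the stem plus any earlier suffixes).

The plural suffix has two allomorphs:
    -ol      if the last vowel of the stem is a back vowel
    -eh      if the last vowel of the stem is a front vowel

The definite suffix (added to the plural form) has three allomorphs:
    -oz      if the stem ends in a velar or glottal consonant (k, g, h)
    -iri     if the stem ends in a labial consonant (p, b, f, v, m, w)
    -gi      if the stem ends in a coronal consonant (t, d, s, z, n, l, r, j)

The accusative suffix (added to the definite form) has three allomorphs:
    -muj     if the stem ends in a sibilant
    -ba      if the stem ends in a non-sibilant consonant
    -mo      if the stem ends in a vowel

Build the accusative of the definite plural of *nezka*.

*nezka*: last vowel = /a/, a back vowel → -ol → *nezkaol*.
The plural form *nezkaol* — final consonant /l/ (coronal) → -gi → *nezkaolgi*.
The definite form *nezkaolgi* — final sound /i/ (a vowel) → -mo → *nezkaolgimo*.

nezkaolgimo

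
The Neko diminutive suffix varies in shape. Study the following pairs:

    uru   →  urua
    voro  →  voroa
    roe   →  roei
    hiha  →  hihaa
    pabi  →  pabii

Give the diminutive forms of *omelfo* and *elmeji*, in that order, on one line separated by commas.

The alternation tracks the last vowel of the stem — -i when the last vowel of the stem is a front vowel (*roe*, *pabi*); -a when the last vowel of the stem is a back vowel (*uru*, *voro*, *hiha*).
Since the last vowel of *omelfo* is /o/ (a back vowel), it takes -a, giving *omelfoa*.
The last vowel of *elmeji* is /i/, which is a front vowel, so the suffix is -i, giving *elmejii*.

omelfoa, elmejii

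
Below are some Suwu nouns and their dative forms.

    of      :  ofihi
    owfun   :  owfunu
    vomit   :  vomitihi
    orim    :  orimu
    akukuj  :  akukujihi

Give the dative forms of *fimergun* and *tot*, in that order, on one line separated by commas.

fimergunu, totihi

The pattern is nasality of the final consonant: -u when the stem ends in a nasal (*owfun*, *orim*); -ihi when the stem ends in a non-nasal consonant (*of*, *vomit*, *akukuj*).
The final consonant of *fimergun* is /n/, which is a nasal, so the suffix is -u, giving *fimergunu*.
The final consonant of *tot* is /t/, which is non-nasal, so the suffix is -ihi, giving *totihi*.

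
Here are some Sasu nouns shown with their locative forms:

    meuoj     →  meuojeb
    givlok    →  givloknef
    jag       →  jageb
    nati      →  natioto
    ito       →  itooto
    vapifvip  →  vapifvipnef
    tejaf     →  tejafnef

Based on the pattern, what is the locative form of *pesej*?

pesejeb

The alternation tracks the final sound of the stem — -nef when the stem ends in a voiceless consonant (*givlok*, *vapifvip*, *tejaf*); -eb when the stem ends in a voiced consonant (*meuoj*, *jag*); -oto when the stem ends in a vowel (*nati*, *ito*).
*pesej*: final sound = /j/, a voiced consonant → -eb → *pesejeb*.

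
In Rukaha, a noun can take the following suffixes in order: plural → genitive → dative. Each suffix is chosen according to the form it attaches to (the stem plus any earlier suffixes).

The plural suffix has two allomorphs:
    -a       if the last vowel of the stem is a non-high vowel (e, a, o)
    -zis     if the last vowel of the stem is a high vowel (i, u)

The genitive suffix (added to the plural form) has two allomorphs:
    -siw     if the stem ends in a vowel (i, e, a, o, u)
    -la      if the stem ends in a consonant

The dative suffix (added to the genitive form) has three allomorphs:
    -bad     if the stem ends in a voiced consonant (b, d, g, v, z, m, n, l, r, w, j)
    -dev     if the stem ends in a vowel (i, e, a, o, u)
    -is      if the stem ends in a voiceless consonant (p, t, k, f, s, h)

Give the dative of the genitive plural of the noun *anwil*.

anwilzisladev

*anwil* — last vowel /i/ (a high vowel) → -zis → *anwilzis*.
Since the final sound of the plural form *anwilzis* is /s/ (a consonant), it takes -la, giving *anwilzisla*.
Since the final sound of the genitive form *anwilzisla* is /a/ (a vowel), it takes -dev, giving *anwilzisladev*.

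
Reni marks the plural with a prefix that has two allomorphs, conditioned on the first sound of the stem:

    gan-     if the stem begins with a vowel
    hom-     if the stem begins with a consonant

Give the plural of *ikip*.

*ikip*: first sound = /i/, a vowel → gan- → *ganikip*.

ganikip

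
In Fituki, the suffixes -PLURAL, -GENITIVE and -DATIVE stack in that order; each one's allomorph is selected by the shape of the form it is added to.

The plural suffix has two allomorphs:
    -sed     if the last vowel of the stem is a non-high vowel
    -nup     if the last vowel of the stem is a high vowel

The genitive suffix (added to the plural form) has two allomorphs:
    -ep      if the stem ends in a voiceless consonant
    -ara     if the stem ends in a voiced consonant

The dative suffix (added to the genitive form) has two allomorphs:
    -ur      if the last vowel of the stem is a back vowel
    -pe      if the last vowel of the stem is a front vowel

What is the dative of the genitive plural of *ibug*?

ibugnupeppe

The last vowel of *ibug* is /u/, which is a high vowel, so the plural suffix is -nup, giving *ibugnup*.
Since the final consonant of the plural form *ibugnup* is /p/ (voiceless), it takes -ep, giving *ibugnupep*.
Since the last vowel of the genitive form *ibugnupep* is /e/ (a front vowel), it takes -pe, giving *ibugnupeppe*.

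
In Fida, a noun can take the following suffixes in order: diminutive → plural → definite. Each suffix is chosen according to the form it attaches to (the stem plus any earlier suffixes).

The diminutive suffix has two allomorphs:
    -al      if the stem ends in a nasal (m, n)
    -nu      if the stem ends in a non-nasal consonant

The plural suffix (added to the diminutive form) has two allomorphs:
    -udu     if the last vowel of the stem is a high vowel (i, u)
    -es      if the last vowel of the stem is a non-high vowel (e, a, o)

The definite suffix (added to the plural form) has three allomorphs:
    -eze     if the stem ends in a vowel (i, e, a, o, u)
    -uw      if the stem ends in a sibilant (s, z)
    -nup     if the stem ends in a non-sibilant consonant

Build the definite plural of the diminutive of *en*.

*en*: final consonant = /n/, a nasal → -al → *enal*.
The diminutive form *enal* — last vowel /a/ (a non-high vowel) → -es → *enales*.
The final sound of the plural form *enales* is /s/, which is a sibilant, so the definite suffix is -uw, giving *enalesuw*.

enalesuw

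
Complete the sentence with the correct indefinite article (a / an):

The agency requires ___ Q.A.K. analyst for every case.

The indefinite article is chosen by the initial *sound* of the following word, not its spelling.
The initialism *Q.A.K.* is read letter by letter; the first letter, Q, is pronounced /kjuː/, which begins with a consonant sound.
So the article is *a*: The agency requires a Q.A.K. analyst for every case.

a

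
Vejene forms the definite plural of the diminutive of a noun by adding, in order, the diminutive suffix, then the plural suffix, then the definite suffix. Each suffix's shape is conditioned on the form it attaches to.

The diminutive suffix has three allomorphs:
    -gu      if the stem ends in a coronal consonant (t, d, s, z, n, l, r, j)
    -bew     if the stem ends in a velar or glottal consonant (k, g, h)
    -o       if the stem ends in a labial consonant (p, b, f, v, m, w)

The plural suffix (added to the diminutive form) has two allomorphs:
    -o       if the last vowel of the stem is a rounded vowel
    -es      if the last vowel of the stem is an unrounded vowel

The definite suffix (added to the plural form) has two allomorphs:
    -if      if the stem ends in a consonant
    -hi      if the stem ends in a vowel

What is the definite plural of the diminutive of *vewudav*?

Since the final consonant of *vewudav* is /v/ (labial), it takes -o, giving *vewudavo*.
Since the last vowel of the diminutive form *vewudavo* is /o/ (a rounded vowel), it takes -o, giving *vewudavoo*.
The final sound of the plural form *vewudavoo* is /o/, which is a vowel, so the definite suffix is -hi, giving *vewudavoohi*.

vewudavoohi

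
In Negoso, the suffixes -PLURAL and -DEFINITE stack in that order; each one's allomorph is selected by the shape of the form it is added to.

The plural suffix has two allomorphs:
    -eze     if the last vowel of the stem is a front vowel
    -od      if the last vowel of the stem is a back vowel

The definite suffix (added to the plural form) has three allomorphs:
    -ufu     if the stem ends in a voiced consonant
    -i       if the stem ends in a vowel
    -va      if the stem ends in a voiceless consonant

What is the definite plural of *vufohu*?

vufohuodufu

*vufohu* — last vowel /u/ (a back vowel) → -od → *vufohuod*.
Since the final sound of the plural form *vufohuod* is /d/ (a voiced consonant), it takes -ufu, giving *vufohuodufu*.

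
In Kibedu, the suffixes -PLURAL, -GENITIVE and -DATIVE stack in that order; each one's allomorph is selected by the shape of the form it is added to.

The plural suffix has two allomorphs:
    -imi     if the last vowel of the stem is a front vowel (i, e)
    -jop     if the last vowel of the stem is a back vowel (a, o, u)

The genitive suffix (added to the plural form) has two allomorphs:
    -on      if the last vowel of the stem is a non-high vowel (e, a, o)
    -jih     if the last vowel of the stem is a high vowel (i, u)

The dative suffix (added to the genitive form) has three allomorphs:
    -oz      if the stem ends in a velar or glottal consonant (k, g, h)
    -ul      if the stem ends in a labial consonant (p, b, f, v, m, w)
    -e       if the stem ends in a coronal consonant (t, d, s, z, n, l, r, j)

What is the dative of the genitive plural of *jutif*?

jutifimijihoz

*jutif* — last vowel /i/ (a front vowel) → -imi → *jutifimi*.
Since the last vowel of the plural form *jutifimi* is /i/ (a high vowel), it takes -jih, giving *jutifimijih*.
The final consonant of the genitive form *jutifimijih* is /h/, which is velar/glottal, so the dative suffix is -oz, giving *jutifimijihoz*.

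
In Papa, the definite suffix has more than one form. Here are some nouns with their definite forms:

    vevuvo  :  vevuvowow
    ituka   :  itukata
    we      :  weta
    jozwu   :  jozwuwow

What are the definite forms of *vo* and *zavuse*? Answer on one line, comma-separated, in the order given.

vowow, zavuseta

The alternation tracks the last vowel of the stem — -wow when the last vowel of the stem is a rounded vowel (*vevuvo*, *jozwu*); -ta when the last vowel of the stem is an unrounded vowel (*ituka*, *we*).
*vo* — last vowel /o/ (a rounded vowel) → -wow → *vowow*.
Since the last vowel of *zavuse* is /e/ (an unrounded vowel), it takes -ta, giving *zavuseta*.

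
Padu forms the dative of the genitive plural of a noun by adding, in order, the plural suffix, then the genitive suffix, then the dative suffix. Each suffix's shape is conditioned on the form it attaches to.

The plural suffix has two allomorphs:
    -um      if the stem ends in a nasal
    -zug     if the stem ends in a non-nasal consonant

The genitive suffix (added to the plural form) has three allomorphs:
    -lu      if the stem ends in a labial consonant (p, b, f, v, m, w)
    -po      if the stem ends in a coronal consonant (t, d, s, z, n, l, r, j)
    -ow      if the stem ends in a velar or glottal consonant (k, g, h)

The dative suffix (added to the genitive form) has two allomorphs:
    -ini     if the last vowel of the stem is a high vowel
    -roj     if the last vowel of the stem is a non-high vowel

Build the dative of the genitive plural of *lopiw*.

*lopiw*: final consonant = /w/, non-nasal → -zug → *lopiwzug*.
Since the final consonant of the plural form *lopiwzug* is /g/ (velar/glottal), it takes -ow, giving *lopiwzugow*.
The genitive form *lopiwzugow* — last vowel /o/ (a non-high vowel) → -roj → *lopiwzugowroj*.

lopiwzugowroj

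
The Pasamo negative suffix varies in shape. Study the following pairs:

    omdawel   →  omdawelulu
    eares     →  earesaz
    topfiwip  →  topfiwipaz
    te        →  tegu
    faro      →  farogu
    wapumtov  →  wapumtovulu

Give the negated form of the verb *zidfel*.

zidfelulu

Looking at the final sound of each stem: -az when the stem ends in a voiceless consonant (*eares*, *topfiwip*); -ulu when the stem ends in a voiced consonant (*omdawel*, *wapumtov*); -gu when the stem ends in a vowel (*te*, *faro*).
*zidfel*: final sound = /l/, a voiced consonant → -ulu → *zidfelulu*.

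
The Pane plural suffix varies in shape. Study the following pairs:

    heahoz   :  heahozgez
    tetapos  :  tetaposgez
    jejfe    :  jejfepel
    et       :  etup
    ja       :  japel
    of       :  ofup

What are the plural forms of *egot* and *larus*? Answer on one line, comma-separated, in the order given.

The suffix is conditioned by the final sound: -gez when the stem ends in a sibilant (*heahoz*, *tetapos*); -up when the stem ends in a non-sibilant consonant (*et*, *of*); -pel when the stem ends in a vowel (*jejfe*, *ja*).
Since the final sound of *egot* is /t/ (a non-sibilant consonant), it takes -up, giving *egotup*.
Since the final sound of *larus* is /s/ (a sibilant), it takes -gez, giving *larusgez*.

egotup, larusgez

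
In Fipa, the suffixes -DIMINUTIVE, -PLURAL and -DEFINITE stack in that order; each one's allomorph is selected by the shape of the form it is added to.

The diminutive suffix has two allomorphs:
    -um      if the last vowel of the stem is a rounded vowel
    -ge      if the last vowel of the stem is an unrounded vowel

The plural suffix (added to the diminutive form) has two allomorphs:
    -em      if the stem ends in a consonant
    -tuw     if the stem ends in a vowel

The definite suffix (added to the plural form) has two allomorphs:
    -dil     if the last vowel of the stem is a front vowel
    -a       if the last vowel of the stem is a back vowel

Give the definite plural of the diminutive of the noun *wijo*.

wijoumemdil

*wijo* — last vowel /o/ (a rounded vowel) → -um → *wijoum*.
Since the final sound of the diminutive form *wijoum* is /m/ (a consonant), it takes -em, giving *wijoumem*.
Since the last vowel of the plural form *wijoumem* is /e/ (a front vowel), it takes -dil, giving *wijoumemdil*.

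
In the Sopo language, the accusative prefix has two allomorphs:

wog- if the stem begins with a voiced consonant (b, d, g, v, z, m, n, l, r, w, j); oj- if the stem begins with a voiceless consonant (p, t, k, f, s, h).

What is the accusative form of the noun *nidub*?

wognidub

*nidub* — first consonant /n/ (voiced) → wog- → *wognidub*.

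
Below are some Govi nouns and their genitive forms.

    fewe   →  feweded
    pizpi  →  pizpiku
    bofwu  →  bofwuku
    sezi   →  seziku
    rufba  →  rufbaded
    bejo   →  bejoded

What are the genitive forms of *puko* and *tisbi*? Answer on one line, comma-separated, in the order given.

Looking at the last vowel of each stem: -ku when the last vowel of the stem is a high vowel (*pizpi*, *bofwu*, *sezi*); -ded when the last vowel of the stem is a non-high vowel (*fewe*, *rufba*, *bejo*).
The last vowel of *puko* is /o/, which is a non-high vowel, so the suffix is -ded, giving *pukoded*.
*tisbi* — last vowel /i/ (a high vowel) → -ku → *tisbiku*.

pukoded, tisbiku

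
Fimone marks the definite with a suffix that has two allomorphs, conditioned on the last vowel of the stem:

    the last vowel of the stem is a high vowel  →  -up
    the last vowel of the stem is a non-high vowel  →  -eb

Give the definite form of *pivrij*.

Since the last vowel of *pivrij* is /i/ (a high vowel), it takes -up, giving *pivrijup*.

pivrijup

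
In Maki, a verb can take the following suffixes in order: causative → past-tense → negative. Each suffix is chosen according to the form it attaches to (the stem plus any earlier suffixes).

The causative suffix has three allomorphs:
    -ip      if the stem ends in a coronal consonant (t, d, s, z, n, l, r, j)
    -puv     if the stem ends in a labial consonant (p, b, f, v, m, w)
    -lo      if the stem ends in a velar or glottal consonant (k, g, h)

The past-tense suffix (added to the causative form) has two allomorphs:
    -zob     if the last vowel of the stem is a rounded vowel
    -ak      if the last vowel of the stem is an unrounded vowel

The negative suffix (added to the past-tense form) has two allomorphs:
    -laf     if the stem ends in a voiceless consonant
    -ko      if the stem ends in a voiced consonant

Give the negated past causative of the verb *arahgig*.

Since the final consonant of *arahgig* is /g/ (velar/glottal), it takes -lo, giving *arahgiglo*.
The last vowel of the causative form *arahgiglo* is /o/, which is a rounded vowel, so the past-tense suffix is -zob, giving *arahgiglozob*.
The final consonant of the past-tense form *arahgiglozob* is /b/, which is voiced, so the negative suffix is -ko, giving *arahgiglozobko*.

arahgiglozobko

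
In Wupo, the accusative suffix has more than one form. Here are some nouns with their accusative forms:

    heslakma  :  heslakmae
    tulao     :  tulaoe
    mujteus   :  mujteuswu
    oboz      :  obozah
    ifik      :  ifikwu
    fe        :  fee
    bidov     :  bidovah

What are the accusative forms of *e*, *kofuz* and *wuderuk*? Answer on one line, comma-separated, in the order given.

The suffix is conditioned by the final sound: -wu when the stem ends in a voiceless consonant (*mujteus*, *ifik*); -ah when the stem ends in a voiced consonant (*oboz*, *bidov*); -e when the stem ends in a vowel (*heslakma*, *tulao*, *fe*).
Since the final sound of *e* is /e/ (a vowel), it takes -e, giving *ee*.
*kofuz* — final sound /z/ (a voiced consonant) → -ah → *kofuzah*.
*wuderuk* — final sound /k/ (a voiceless consonant) → -wu → *wuderukwu*.

ee, kofuzah, wuderukwu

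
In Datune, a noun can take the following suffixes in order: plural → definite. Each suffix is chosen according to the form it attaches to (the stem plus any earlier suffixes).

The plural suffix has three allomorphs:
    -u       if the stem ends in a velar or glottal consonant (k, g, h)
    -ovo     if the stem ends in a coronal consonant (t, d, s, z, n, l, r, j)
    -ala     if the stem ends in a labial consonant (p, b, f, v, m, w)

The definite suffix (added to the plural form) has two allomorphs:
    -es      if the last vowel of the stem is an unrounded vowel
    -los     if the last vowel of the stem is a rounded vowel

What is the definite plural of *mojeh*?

mojehulos

*mojeh*: final consonant = /h/, velar/glottal → -u → *mojehu*.
The last vowel of the plural form *mojehu* is /u/, which is a rounded vowel, so the definite suffix is -los, giving *mojehulos*.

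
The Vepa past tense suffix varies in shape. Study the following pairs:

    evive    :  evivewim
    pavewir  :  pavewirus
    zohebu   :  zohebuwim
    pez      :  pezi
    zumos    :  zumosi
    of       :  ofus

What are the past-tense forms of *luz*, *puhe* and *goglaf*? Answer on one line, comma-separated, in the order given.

luzi, puhewim, goglafus

The pattern is sibilance of the final sound: -i when the stem ends in a sibilant (*pez*, *zumos*); -us when the stem ends in a non-sibilant consonant (*pavewir*, *of*); -wim when the stem ends in a vowel (*evive*, *zohebu*).
The final sound of *luz* is /z/, which is a sibilant, so the suffix is -i, giving *luzi*.
The final sound of *puhe* is /e/, which is a vowel, so the suffix is -wim, giving *puhewim*.
*goglaf* — final sound /f/ (a non-sibilant consonant) → -us → *goglafus*.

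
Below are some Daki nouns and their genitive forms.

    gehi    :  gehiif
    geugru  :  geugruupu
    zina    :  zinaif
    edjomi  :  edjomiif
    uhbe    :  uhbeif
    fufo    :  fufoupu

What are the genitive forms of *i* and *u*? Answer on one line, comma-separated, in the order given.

iif, uupu

The pattern is rounding harmony: -upu when the last vowel of the stem is a rounded vowel (*geugru*, *fufo*); -if when the last vowel of the stem is an unrounded vowel (*gehi*, *zina*, *edjomi*, *uhbe*).
Since the last vowel of *i* is /i/ (an unrounded vowel), it takes -if, giving *iif*.
Since the last vowel of *u* is /u/ (a rounded vowel), it takes -upu, giving *uupu*.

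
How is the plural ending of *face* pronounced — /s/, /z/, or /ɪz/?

The stem *face* ends in a sibilant (/s, z, ʃ, ʒ, tʃ, dʒ/).
The plural suffix surfaces as /ɪz/ after sibilants, /s/ after other voiceless consonants, and /z/ after other voiced sounds.
So the plural -s on *face* is pronounced /ɪz/.

/ɪz/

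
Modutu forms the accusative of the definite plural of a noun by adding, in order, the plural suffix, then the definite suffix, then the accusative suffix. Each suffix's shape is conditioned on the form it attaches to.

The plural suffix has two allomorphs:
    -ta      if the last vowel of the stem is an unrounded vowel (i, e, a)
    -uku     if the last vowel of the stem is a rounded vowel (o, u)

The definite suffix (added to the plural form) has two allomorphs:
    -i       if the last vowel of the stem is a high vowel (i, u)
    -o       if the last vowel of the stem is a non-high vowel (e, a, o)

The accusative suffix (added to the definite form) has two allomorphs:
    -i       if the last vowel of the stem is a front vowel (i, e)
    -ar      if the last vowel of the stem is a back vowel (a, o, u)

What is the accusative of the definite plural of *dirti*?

*dirti*: last vowel = /i/, an unrounded vowel → -ta → *dirtita*.
Since the last vowel of the plural form *dirtita* is /a/ (a non-high vowel), it takes -o, giving *dirtitao*.
The definite form *dirtitao*: last vowel = /o/, a back vowel → -ar → *dirtitaoar*.

dirtitaoar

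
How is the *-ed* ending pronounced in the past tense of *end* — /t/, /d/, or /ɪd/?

The stem *end* ends in /t/ or /d/.
The -ed suffix is realized as /ɪd/ after /t, d/; as /t/ after other voiceless consonants; and as /d/ after other voiced sounds.
So -ed on *end* is pronounced /ɪd/.

/ɪd/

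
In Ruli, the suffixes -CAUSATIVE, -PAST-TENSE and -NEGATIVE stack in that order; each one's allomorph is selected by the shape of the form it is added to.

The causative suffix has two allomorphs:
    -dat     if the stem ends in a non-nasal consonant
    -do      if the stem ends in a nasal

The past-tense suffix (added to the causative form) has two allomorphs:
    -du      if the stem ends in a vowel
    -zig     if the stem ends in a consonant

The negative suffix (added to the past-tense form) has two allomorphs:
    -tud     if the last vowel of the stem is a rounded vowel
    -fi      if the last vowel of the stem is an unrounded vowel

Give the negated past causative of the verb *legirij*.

*legirij* — final consonant /j/ (non-nasal) → -dat → *legirijdat*.
Since the final sound of the causative form *legirijdat* is /t/ (a consonant), it takes -zig, giving *legirijdatzig*.
Since the last vowel of the past-tense form *legirijdatzig* is /i/ (an unrounded vowel), it takes -fi, giving *legirijdatzigfi*.

legirijdatzigfi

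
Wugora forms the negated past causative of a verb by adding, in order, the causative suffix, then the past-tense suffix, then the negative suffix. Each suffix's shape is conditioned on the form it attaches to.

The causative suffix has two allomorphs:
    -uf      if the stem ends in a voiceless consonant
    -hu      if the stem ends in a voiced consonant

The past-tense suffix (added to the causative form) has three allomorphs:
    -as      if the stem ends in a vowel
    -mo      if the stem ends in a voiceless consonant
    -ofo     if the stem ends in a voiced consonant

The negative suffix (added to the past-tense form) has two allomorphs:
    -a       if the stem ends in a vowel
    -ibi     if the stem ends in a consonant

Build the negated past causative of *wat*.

*wat* — final consonant /t/ (voiceless) → -uf → *watuf*.
The causative form *watuf* — final sound /f/ (a voiceless consonant) → -mo → *watufmo*.
The past-tense form *watufmo* — final sound /o/ (a vowel) → -a → *watufmoa*.

watufmoa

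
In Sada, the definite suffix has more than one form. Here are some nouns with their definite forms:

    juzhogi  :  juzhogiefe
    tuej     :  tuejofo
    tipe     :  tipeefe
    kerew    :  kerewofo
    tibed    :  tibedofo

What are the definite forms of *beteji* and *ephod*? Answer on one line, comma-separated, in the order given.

betejiefe, ephodofo

The alternation tracks the final sound of the stem — -ofo when the stem ends in a consonant (*tuej*, *kerew*, *tibed*); -efe when the stem ends in a vowel (*juzhogi*, *tipe*).
*beteji*: final sound = /i/, a vowel → -efe → *betejiefe*.
Since the final sound of *ephod* is /d/ (a consonant), it takes -ofo, giving *ephodofo*.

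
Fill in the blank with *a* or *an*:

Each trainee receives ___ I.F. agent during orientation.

an

The indefinite article is chosen by the initial *sound* of the following word, not its spelling.
The initialism *I.F.* is read letter by letter; the first letter, I, is pronounced /aɪ/, which begins with a vowel sound.
So the article is *an*: Each trainee receives an I.F. agent during orientation.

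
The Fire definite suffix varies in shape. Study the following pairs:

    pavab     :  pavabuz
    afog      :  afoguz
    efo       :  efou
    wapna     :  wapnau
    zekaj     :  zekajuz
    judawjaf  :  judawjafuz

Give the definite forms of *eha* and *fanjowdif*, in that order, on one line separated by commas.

ehau, fanjowdifuz

The alternation tracks the final sound of the stem — -uz when the stem ends in a consonant (*pavab*, *afog*, *zekaj*, *judawjaf*); -u when the stem ends in a vowel (*efo*, *wapna*).
Since the final sound of *eha* is /a/ (a vowel), it takes -u, giving *ehau*.
*fanjowdif* — final sound /f/ (a consonant) → -uz → *fanjowdifuz*.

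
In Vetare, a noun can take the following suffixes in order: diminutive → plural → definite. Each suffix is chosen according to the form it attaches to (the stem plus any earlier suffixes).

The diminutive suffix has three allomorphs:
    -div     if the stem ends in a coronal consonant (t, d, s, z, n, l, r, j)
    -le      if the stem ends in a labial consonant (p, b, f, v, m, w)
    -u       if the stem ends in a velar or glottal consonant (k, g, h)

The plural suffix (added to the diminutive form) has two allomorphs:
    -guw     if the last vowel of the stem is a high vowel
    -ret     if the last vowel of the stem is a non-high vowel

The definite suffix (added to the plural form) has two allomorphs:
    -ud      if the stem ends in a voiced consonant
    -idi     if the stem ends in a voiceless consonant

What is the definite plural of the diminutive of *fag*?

faguguwud

The final consonant of *fag* is /g/, which is velar/glottal, so the diminutive suffix is -u, giving *fagu*.
The diminutive form *fagu*: last vowel = /u/, a high vowel → -guw → *faguguw*.
The plural form *faguguw*: final consonant = /w/, voiced → -ud → *faguguwud*.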